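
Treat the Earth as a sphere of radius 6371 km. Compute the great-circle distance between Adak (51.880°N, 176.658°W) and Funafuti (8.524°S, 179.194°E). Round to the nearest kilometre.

Δλ = 179.194 − -176.658 = 355.852°; wrapped into (−180°, 180°]: -4.148°.
Δφ = -8.524 − 51.880 = -60.404°.
a = sin²(Δφ/2) + cos φ₁ · cos φ₂ · sin²(Δλ/2) = 0.253859.
c = 2·atan2(√a, √(1−a)) = 1.05609 rad → d = 6371·c ≈ 6728.33 km.

6728 km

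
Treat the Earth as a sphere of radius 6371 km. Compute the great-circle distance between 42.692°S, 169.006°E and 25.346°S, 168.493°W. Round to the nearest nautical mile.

1520 nmi

Δλ = -168.493 − 169.006 = -337.499°; wrapped into (−180°, 180°]: 22.501°.
Δφ = -25.346 − -42.692 = 17.346°.
a = sin²(Δφ/2) + cos φ₁ · cos φ₂ · sin²(Δλ/2) = 0.048023.
c = 2·atan2(√a, √(1−a)) = 0.44187 rad → d = 6371·c ≈ 2815.15 km ≈ 1520.06 nmi.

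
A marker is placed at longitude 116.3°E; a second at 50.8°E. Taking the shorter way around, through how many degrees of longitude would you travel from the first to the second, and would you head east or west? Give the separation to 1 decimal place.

Raw difference: 50.8 − 116.3 = -65.5°.
Normalise into (−180°, 180°]: -65.5° stays -65.5°.
Negative ⇒ the second point lies to the west; separation 65.5°.

65.5° west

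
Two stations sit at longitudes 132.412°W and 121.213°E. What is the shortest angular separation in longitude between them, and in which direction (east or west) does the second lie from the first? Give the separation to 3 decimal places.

106.375° west

Raw difference: 121.213 − -132.412 = 253.625°.
Normalise into (−180°, 180°]: 253.625° − 360° = -106.375°.
Negative ⇒ the second point lies to the west; separation 106.375°.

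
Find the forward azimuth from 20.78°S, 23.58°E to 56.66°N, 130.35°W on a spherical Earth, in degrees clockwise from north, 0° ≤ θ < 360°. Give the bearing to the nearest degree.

338°

Δλ = -130.35 − 23.58 = -153.93°.
θ = atan2( sin Δλ · cos φ₂ , cos φ₁ · sin φ₂ − sin φ₁ · cos φ₂ · cos Δλ )
  = atan2(-0.24153, 0.60593) = -21.733° → normalised to [0°, 360°): 338.267°.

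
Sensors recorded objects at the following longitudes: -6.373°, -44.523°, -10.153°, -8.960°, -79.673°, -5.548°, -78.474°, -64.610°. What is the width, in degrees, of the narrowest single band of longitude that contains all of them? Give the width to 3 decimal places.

74.125°

Sort the longitudes: -79.673°, -78.474°, -64.610°, -44.523°, -10.153°, -8.960°, -6.373°, -5.548°.
Eastward gaps between consecutive values (wrapping around): 1.199°, 13.864°, 20.087°, 34.370°, 1.193°, 2.587°, 0.825°, 285.875°.
Largest gap = 285.875° ⇒ minimal covering band is its complement: 360° − 285.875° = 74.125°.
Band runs from -79.673° eastward to -5.548°.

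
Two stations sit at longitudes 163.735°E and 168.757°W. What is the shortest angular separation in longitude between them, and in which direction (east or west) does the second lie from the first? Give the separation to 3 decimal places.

27.508° east

Raw difference: -168.757 − 163.735 = -332.492°.
Normalise into (−180°, 180°]: -332.492° + 360° = 27.508°.
Positive ⇒ the second point lies to the east; separation 27.508°.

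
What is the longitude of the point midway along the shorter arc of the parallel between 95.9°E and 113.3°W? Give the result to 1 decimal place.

171.3°E

Signed shortest Δλ from +95.9° to -113.3° is +150.8°.
Midpoint longitude = +95.9° + (+150.8°)/2 = +95.9° + 75.4° = +171.3°.
(The naïve average (+95.9 + -113.3)/2 = -8.7° is on the wrong side of the globe.)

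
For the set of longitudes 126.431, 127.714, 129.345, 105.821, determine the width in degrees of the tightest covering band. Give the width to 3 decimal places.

Sort the longitudes: +105.821°, +126.431°, +127.714°, +129.345°.
Eastward gaps between consecutive values (wrapping around): 20.610°, 1.283°, 1.631°, 336.476°.
Largest gap = 336.476° ⇒ minimal covering band is its complement: 360° − 336.476° = 23.524°.
Band runs from +105.821° eastward to +129.345°.

23.524°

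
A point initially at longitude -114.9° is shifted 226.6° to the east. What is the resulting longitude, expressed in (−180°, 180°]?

Start at -114.9°; shift +226.6° → +111.7°.
+111.7° already lies in (−180°, 180°].

+111.7°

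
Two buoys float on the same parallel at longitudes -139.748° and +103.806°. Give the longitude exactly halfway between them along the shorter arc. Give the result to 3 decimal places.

Signed shortest Δλ from -139.748° to +103.806° is -116.446°.
Midpoint longitude = -139.748° + (-116.446°)/2 = -139.748° − 58.223° = -197.971°.
Normalise into (−180°, 180°]: +162.029°.
(The naïve average (-139.748 + +103.806)/2 = -17.971° is on the wrong side of the globe.)

+162.029°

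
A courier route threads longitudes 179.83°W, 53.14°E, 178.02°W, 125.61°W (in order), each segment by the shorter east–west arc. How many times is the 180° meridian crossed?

2

Leg 1: -179.83° → +53.14°, shortest Δλ = -127.03° (west) — crosses 180°.
Leg 2: +53.14° → -178.02°, shortest Δλ = 128.84° (east) — crosses 180°.
Leg 3: -178.02° → -125.61°, shortest Δλ = 52.41° (east) — does not cross 180°.
Total crossings: 2.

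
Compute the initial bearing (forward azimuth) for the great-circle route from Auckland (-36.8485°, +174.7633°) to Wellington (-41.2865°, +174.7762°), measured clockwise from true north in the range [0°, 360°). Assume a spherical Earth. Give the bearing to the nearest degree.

Δλ = 174.7762 − 174.7633 = 0.0129°.
θ = atan2( sin Δλ · cos φ₂ , cos φ₁ · sin φ₂ − sin φ₁ · cos φ₂ · cos Δλ )
  = atan2(0.00017, -0.07738) = 179.875° → normalised to [0°, 360°): 179.875°.

180°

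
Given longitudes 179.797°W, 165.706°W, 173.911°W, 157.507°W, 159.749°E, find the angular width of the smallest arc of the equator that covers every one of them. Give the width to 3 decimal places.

42.744°

Sort the longitudes: -179.797°, -173.911°, -165.706°, -157.507°, +159.749°.
Eastward gaps between consecutive values (wrapping around): 5.886°, 8.205°, 8.199°, 317.256°, 20.454°.
Largest gap = 317.256° ⇒ minimal covering band is its complement: 360° − 317.256° = 42.744°.
Band runs from +159.749° eastward to -157.507°, crossing the antimeridian.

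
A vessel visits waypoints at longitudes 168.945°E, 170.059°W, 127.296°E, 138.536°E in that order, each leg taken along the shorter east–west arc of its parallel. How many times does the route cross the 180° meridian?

Leg 1: +168.945° → -170.059°, shortest Δλ = 20.996° (east) — crosses 180°.
Leg 2: -170.059° → +127.296°, shortest Δλ = -62.645° (west) — crosses 180°.
Leg 3: +127.296° → +138.536°, shortest Δλ = 11.24° (east) — does not cross 180°.
Total crossings: 2.

2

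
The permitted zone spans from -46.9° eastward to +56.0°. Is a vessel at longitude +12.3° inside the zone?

Yes

Band width going east from -46.9° to +56.0°: ((56.0 − -46.9) mod 360) = 102.9°.
Offset of +12.3° east of the west edge: ((12.3 − -46.9) mod 360) = 59.2°.
59.2° ≤ 102.9° ⇒ inside.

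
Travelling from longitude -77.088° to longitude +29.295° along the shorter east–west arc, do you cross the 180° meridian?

No

Signed shortest Δλ = ((29.295 − -77.088 + 180) mod 360) − 180 = 106.383°.
Going east by 106.383° from -77.088° reaches +29.295° without touching 180°.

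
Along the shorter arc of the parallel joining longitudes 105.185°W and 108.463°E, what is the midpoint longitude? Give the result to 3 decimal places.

Signed shortest Δλ from -105.185° to +108.463° is -146.352°.
Midpoint longitude = -105.185° + (-146.352°)/2 = -105.185° − 73.176° = -178.361°.
(The naïve average (-105.185 + +108.463)/2 = 1.639° is on the wrong side of the globe.)

178.361°W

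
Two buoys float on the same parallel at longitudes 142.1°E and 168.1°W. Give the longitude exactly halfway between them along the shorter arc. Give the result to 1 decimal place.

Signed shortest Δλ from +142.1° to -168.1° is +49.8°.
Midpoint longitude = +142.1° + (+49.8°)/2 = +142.1° + 24.9° = +167.0°.
(The naïve average (+142.1 + -168.1)/2 = -13.0° is on the wrong side of the globe.)

167.0°E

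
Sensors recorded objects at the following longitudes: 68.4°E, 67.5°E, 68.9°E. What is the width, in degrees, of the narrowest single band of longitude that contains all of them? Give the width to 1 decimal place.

1.4°

Sort the longitudes: +67.5°, +68.4°, +68.9°.
Eastward gaps between consecutive values (wrapping around): 0.9°, 0.5°, 358.6°.
Largest gap = 358.6° ⇒ minimal covering band is its complement: 360° − 358.6° = 1.4°.
Band runs from +67.5° eastward to +68.9°.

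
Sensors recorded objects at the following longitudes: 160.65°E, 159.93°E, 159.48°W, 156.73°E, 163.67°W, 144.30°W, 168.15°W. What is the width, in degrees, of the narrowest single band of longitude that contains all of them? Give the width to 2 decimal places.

Sort the longitudes: -168.15°, -163.67°, -159.48°, -144.30°, +156.73°, +159.93°, +160.65°.
Eastward gaps between consecutive values (wrapping around): 4.48°, 4.19°, 15.18°, 301.03°, 3.20°, 0.72°, 31.20°.
Largest gap = 301.03° ⇒ minimal covering band is its complement: 360° − 301.03° = 58.97°.
Band runs from +156.73° eastward to -144.30°, crossing the antimeridian.

58.97°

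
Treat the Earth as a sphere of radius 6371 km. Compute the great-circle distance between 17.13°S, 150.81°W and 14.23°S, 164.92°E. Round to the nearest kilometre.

4741 km

Δλ = 164.92 − -150.81 = 315.73°; wrapped into (−180°, 180°]: -44.27°.
Δφ = -14.23 − -17.13 = 2.90°.
a = sin²(Δφ/2) + cos φ₁ · cos φ₂ · sin²(Δλ/2) = 0.132150.
c = 2·atan2(√a, √(1−a)) = 0.74410 rad → d = 6371·c ≈ 4740.65 km.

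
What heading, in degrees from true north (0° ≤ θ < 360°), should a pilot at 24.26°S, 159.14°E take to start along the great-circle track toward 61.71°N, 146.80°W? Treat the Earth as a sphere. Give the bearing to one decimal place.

Δλ = -146.80 − 159.14 = -305.94°; wrapped into (−180°, 180°]: 54.06°.
θ = atan2( sin Δλ · cos φ₂ , cos φ₁ · sin φ₂ − sin φ₁ · cos φ₂ · cos Δλ )
  = atan2(0.38371, 0.91709) = 22.705° → normalised to [0°, 360°): 22.705°.

22.7°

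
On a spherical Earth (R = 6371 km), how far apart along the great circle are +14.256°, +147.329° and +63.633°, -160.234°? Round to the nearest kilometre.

6796 km

Δλ = -160.234 − 147.329 = -307.563°; wrapped into (−180°, 180°]: 52.437°.
Δφ = 63.633 − 14.256 = 49.377°.
a = sin²(Δφ/2) + cos φ₁ · cos φ₂ · sin²(Δλ/2) = 0.258476.
c = 2·atan2(√a, √(1−a)) = 1.06666 rad → d = 6371·c ≈ 6795.71 km.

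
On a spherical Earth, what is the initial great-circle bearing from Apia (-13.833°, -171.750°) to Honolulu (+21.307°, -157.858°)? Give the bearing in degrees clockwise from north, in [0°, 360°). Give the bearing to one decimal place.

Δλ = -157.858 − -171.750 = 13.892°.
θ = atan2( sin Δλ · cos φ₂ , cos φ₁ · sin φ₂ − sin φ₁ · cos φ₂ · cos Δλ )
  = atan2(0.22368, 0.56906) = 21.458° → normalised to [0°, 360°): 21.458°.

21.5°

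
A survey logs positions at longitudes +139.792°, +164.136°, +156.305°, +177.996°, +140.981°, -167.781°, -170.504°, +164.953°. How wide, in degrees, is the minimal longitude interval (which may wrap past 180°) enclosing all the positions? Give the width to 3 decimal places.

52.427°

Sort the longitudes: -170.504°, -167.781°, +139.792°, +140.981°, +156.305°, +164.136°, +164.953°, +177.996°.
Eastward gaps between consecutive values (wrapping around): 2.723°, 307.573°, 1.189°, 15.324°, 7.831°, 0.817°, 13.043°, 11.500°.
Largest gap = 307.573° ⇒ minimal covering band is its complement: 360° − 307.573° = 52.427°.
Band runs from +139.792° eastward to -167.781°, crossing the antimeridian.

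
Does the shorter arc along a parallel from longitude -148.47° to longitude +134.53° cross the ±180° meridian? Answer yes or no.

Yes

Naïve |134.53 − -148.47| = 283.0° > 180°, so the shorter arc goes the other way round — across 180°.
Signed shortest Δλ = ((134.53 − -148.47 + 180) mod 360) − 180 = -77.0°.
Going west by 77.0° from -148.47° passes through 180° before reaching +134.53°.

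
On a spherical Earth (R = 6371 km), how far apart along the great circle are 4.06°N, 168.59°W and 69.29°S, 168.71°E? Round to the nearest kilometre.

Δλ = 168.71 − -168.59 = 337.30°; wrapped into (−180°, 180°]: -22.70°.
Δφ = -69.29 − 4.06 = -73.35°.
a = sin²(Δφ/2) + cos φ₁ · cos φ₂ · sin²(Δλ/2) = 0.370400.
c = 2·atan2(√a, √(1−a)) = 1.30860 rad → d = 6371·c ≈ 8337.11 km.

8337 km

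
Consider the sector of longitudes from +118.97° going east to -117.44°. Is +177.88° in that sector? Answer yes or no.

Yes

Band width going east from +118.97° to -117.44°: ((-117.44 − 118.97) mod 360) = 123.59°.
Offset of +177.88° east of the west edge: ((177.88 − 118.97) mod 360) = 58.91°.
58.91° ≤ 123.59° ⇒ inside.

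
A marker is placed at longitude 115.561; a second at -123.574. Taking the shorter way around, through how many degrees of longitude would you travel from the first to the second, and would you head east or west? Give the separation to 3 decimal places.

Raw difference: -123.574 − 115.561 = -239.135°.
Normalise into (−180°, 180°]: -239.135° + 360° = 120.865°.
Positive ⇒ the second point lies to the east; separation 120.865°.

120.865° east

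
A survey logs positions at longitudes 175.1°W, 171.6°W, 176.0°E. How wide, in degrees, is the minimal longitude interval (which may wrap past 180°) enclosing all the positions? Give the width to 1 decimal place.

12.4°

Sort the longitudes: -175.1°, -171.6°, +176.0°.
Eastward gaps between consecutive values (wrapping around): 3.5°, 347.6°, 8.9°.
Largest gap = 347.6° ⇒ minimal covering band is its complement: 360° − 347.6° = 12.4°.
Band runs from +176.0° eastward to -171.6°, crossing the antimeridian.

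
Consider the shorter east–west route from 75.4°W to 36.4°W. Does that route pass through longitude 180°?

Signed shortest Δλ = ((-36.4 − -75.4 + 180) mod 360) − 180 = 39.0°.
Going east by 39.0° from -75.4° reaches -36.4° without touching 180°.

No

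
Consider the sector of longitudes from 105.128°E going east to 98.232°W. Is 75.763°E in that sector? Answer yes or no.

No

Band width going east from +105.128° to -98.232°: ((-98.232 − 105.128) mod 360) = 156.640°.
Offset of +75.763° east of the west edge: ((75.763 − 105.128) mod 360) = 330.635°.
330.635° > 156.640° ⇒ outside.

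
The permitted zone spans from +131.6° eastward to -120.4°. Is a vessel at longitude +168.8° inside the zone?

Band width going east from +131.6° to -120.4°: ((-120.4 − 131.6) mod 360) = 108.0°.
Offset of +168.8° east of the west edge: ((168.8 − 131.6) mod 360) = 37.2°.
37.2° ≤ 108.0° ⇒ inside.

Yes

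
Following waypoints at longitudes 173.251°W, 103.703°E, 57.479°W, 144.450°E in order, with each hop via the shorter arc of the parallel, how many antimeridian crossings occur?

2

Leg 1: -173.251° → +103.703°, shortest Δλ = -83.046° (west) — crosses 180°.
Leg 2: +103.703° → -57.479°, shortest Δλ = -161.182° (west) — does not cross 180°.
Leg 3: -57.479° → +144.450°, shortest Δλ = -158.071° (west) — crosses 180°.
Total crossings: 2.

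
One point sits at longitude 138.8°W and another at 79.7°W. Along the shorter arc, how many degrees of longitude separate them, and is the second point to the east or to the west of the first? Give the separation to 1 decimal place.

59.1° east

Raw difference: -79.7 − -138.8 = 59.1°.
Normalise into (−180°, 180°]: 59.1° stays 59.1°.
Positive ⇒ the second point lies to the east; separation 59.1°.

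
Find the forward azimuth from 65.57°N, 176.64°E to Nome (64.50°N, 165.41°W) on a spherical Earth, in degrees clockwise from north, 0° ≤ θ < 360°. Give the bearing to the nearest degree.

Δλ = -165.41 − 176.64 = -342.05°; wrapped into (−180°, 180°]: 17.95°.
θ = atan2( sin Δλ · cos φ₂ , cos φ₁ · sin φ₂ − sin φ₁ · cos φ₂ · cos Δλ )
  = atan2(0.13268, 0.00040) = 89.825° → normalised to [0°, 360°): 89.825°.

90°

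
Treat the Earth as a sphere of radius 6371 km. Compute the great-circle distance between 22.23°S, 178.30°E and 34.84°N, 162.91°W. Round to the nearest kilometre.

6649 km

Δλ = -162.91 − 178.30 = -341.21°; wrapped into (−180°, 180°]: 18.79°.
Δφ = 34.84 − -22.23 = 57.07°.
a = sin²(Δφ/2) + cos φ₁ · cos φ₂ · sin²(Δλ/2) = 0.248438.
c = 2·atan2(√a, √(1−a)) = 1.04359 rad → d = 6371·c ≈ 6648.69 km.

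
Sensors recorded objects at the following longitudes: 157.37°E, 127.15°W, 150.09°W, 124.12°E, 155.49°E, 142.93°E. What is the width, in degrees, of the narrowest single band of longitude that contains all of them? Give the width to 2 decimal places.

108.73°

Sort the longitudes: -150.09°, -127.15°, +124.12°, +142.93°, +155.49°, +157.37°.
Eastward gaps between consecutive values (wrapping around): 22.94°, 251.27°, 18.81°, 12.56°, 1.88°, 52.54°.
Largest gap = 251.27° ⇒ minimal covering band is its complement: 360° − 251.27° = 108.73°.
Band runs from +124.12° eastward to -127.15°, crossing the antimeridian.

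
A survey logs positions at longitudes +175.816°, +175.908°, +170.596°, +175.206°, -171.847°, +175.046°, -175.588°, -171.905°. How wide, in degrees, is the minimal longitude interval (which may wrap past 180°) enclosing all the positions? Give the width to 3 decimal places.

17.557°

Sort the longitudes: -175.588°, -171.905°, -171.847°, +170.596°, +175.046°, +175.206°, +175.816°, +175.908°.
Eastward gaps between consecutive values (wrapping around): 3.683°, 0.058°, 342.443°, 4.450°, 0.160°, 0.610°, 0.092°, 8.504°.
Largest gap = 342.443° ⇒ minimal covering band is its complement: 360° − 342.443° = 17.557°.
Band runs from +170.596° eastward to -171.847°, crossing the antimeridian.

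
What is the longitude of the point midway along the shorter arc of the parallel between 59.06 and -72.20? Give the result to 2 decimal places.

-6.57°

Signed shortest Δλ from +59.06° to -72.20° is -131.26°.
Midpoint longitude = +59.06° + (-131.26°)/2 = +59.06° − 65.63° = -6.57°.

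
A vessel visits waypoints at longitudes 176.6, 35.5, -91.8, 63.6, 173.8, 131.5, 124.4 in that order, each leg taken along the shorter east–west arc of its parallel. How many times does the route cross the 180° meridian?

0

Leg 1: +176.6° → +35.5°, shortest Δλ = -141.1° (west) — does not cross 180°.
Leg 2: +35.5° → -91.8°, shortest Δλ = -127.3° (west) — does not cross 180°.
Leg 3: -91.8° → +63.6°, shortest Δλ = 155.4° (east) — does not cross 180°.
Leg 4: +63.6° → +173.8°, shortest Δλ = 110.2° (east) — does not cross 180°.
Leg 5: +173.8° → +131.5°, shortest Δλ = -42.3° (west) — does not cross 180°.
Leg 6: +131.5° → +124.4°, shortest Δλ = -7.1° (west) — does not cross 180°.
Total crossings: 0.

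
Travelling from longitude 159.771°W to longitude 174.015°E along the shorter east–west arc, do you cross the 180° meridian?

Naïve |174.015 − -159.771| = 333.786° > 180°, so the shorter arc goes the other way round — across 180°.
Signed shortest Δλ = ((174.015 − -159.771 + 180) mod 360) − 180 = -26.214°.
Going west by 26.214° from -159.771° passes through 180° before reaching +174.015°.

Yes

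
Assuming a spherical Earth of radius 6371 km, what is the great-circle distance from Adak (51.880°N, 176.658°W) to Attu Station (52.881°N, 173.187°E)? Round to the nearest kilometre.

698 km

Δλ = 173.187 − -176.658 = 349.845°; wrapped into (−180°, 180°]: -10.155°.
Δφ = 52.881 − 51.880 = 1.001°.
a = sin²(Δφ/2) + cos φ₁ · cos φ₂ · sin²(Δλ/2) = 0.002994.
c = 2·atan2(√a, √(1−a)) = 0.10949 rad → d = 6371·c ≈ 697.59 km.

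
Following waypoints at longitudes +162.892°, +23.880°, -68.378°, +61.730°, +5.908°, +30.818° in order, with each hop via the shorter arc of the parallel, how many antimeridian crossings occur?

Leg 1: +162.892° → +23.880°, shortest Δλ = -139.012° (west) — does not cross 180°.
Leg 2: +23.880° → -68.378°, shortest Δλ = -92.258° (west) — does not cross 180°.
Leg 3: -68.378° → +61.730°, shortest Δλ = 130.108° (east) — does not cross 180°.
Leg 4: +61.730° → +5.908°, shortest Δλ = -55.822° (west) — does not cross 180°.
Leg 5: +5.908° → +30.818°, shortest Δλ = 24.91° (east) — does not cross 180°.
Total crossings: 0.

0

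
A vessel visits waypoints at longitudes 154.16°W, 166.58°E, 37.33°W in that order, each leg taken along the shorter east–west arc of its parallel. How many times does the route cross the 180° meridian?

Leg 1: -154.16° → +166.58°, shortest Δλ = -39.26° (west) — crosses 180°.
Leg 2: +166.58° → -37.33°, shortest Δλ = 156.09° (east) — crosses 180°.
Total crossings: 2.

2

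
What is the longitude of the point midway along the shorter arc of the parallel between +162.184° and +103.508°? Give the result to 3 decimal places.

+132.846°

Signed shortest Δλ from +162.184° to +103.508° is -58.676°.
Midpoint longitude = +162.184° + (-58.676°)/2 = +162.184° − 29.338° = +132.846°.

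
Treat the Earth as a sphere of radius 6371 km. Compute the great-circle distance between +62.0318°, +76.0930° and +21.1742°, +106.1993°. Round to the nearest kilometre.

Δλ = 106.1993 − 76.0930 = 30.1063°.
Δφ = 21.1742 − 62.0318 = -40.8576°.
a = sin²(Δφ/2) + cos φ₁ · cos φ₂ · sin²(Δλ/2) = 0.151329.
c = 2·atan2(√a, √(1−a)) = 0.79911 rad → d = 6371·c ≈ 5091.16 km.

5091 km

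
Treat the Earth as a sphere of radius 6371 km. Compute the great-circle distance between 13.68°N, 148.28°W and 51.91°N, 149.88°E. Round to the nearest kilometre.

6897 km

Δλ = 149.88 − -148.28 = 298.16°; wrapped into (−180°, 180°]: -61.84°.
Δφ = 51.91 − 13.68 = 38.23°.
a = sin²(Δφ/2) + cos φ₁ · cos φ₂ · sin²(Δλ/2) = 0.265494.
c = 2·atan2(√a, √(1−a)) = 1.08262 rad → d = 6371·c ≈ 6897.40 km.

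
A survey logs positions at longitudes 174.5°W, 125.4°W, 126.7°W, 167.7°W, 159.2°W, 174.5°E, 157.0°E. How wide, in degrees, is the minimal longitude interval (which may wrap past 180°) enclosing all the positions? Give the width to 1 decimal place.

Sort the longitudes: -174.5°, -167.7°, -159.2°, -126.7°, -125.4°, +157.0°, +174.5°.
Eastward gaps between consecutive values (wrapping around): 6.8°, 8.5°, 32.5°, 1.3°, 282.4°, 17.5°, 11.0°.
Largest gap = 282.4° ⇒ minimal covering band is its complement: 360° − 282.4° = 77.6°.
Band runs from +157.0° eastward to -125.4°, crossing the antimeridian.

77.6°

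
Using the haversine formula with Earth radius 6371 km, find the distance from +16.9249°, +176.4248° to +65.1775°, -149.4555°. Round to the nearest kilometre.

Δλ = -149.4555 − 176.4248 = -325.8803°; wrapped into (−180°, 180°]: 34.1197°.
Δφ = 65.1775 − 16.9249 = 48.2526°.
a = sin²(Δφ/2) + cos φ₁ · cos φ₂ · sin²(Δλ/2) = 0.201642.
c = 2·atan2(√a, √(1−a)) = 0.93140 rad → d = 6371·c ≈ 5933.92 km.

5934 km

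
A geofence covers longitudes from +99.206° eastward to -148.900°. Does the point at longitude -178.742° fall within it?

Yes

Band width going east from +99.206° to -148.900°: ((-148.900 − 99.206) mod 360) = 111.894°.
Offset of -178.742° east of the west edge: ((-178.742 − 99.206) mod 360) = 82.052°.
82.052° ≤ 111.894° ⇒ inside.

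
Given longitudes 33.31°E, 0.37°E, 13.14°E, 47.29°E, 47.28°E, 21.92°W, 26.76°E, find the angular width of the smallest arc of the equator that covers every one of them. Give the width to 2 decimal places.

Sort the longitudes: -21.92°, +0.37°, +13.14°, +26.76°, +33.31°, +47.28°, +47.29°.
Eastward gaps between consecutive values (wrapping around): 22.29°, 12.77°, 13.62°, 6.55°, 13.97°, 0.01°, 290.79°.
Largest gap = 290.79° ⇒ minimal covering band is its complement: 360° − 290.79° = 69.21°.
Band runs from -21.92° eastward to +47.29°.

69.21°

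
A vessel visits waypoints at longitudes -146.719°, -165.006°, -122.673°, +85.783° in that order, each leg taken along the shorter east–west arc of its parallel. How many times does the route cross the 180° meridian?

1

Leg 1: -146.719° → -165.006°, shortest Δλ = -18.287° (west) — does not cross 180°.
Leg 2: -165.006° → -122.673°, shortest Δλ = 42.333° (east) — does not cross 180°.
Leg 3: -122.673° → +85.783°, shortest Δλ = -151.544° (west) — crosses 180°.
Total crossings: 1.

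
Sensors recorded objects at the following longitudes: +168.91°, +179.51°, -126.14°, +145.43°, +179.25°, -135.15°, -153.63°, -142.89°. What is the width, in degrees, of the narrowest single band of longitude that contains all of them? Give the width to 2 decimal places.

Sort the longitudes: -153.63°, -142.89°, -135.15°, -126.14°, +145.43°, +168.91°, +179.25°, +179.51°.
Eastward gaps between consecutive values (wrapping around): 10.74°, 7.74°, 9.01°, 271.57°, 23.48°, 10.34°, 0.26°, 26.86°.
Largest gap = 271.57° ⇒ minimal covering band is its complement: 360° − 271.57° = 88.43°.
Band runs from +145.43° eastward to -126.14°, crossing the antimeridian.

88.43°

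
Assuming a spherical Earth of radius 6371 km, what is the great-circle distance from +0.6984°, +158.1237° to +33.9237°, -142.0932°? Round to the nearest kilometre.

7215 km

Δλ = -142.0932 − 158.1237 = -300.2169°; wrapped into (−180°, 180°]: 59.7831°.
Δφ = 33.9237 − 0.6984 = 33.2253°.
a = sin²(Δφ/2) + cos φ₁ · cos φ₂ · sin²(Δλ/2) = 0.287810.
c = 2·atan2(√a, √(1−a)) = 1.13252 rad → d = 6371·c ≈ 7215.28 km.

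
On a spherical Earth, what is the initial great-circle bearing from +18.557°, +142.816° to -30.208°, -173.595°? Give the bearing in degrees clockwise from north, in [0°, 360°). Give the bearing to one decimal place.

Δλ = -173.595 − 142.816 = -316.411°; wrapped into (−180°, 180°]: 43.589°.
θ = atan2( sin Δλ · cos φ₂ , cos φ₁ · sin φ₂ − sin φ₁ · cos φ₂ · cos Δλ )
  = atan2(0.59585, -0.67619) = 138.614° → normalised to [0°, 360°): 138.614°.

138.6°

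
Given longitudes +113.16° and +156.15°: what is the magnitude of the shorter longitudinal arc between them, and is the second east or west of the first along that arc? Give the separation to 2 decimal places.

42.99° east

Raw difference: 156.15 − 113.16 = 42.99°.
Normalise into (−180°, 180°]: 42.99° stays 42.99°.
Positive ⇒ the second point lies to the east; separation 42.99°.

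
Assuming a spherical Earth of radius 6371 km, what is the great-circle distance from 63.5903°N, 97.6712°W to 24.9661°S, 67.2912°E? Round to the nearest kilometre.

Δλ = 67.2912 − -97.6712 = 164.9624°.
Δφ = -24.9661 − 63.5903 = -88.5564°.
a = sin²(Δφ/2) + cos φ₁ · cos φ₂ · sin²(Δλ/2) = 0.883724.
c = 2·atan2(√a, √(1−a)) = 2.44565 rad → d = 6371·c ≈ 15581.23 km.

15581 km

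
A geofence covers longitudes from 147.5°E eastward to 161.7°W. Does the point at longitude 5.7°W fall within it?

No

Band width going east from +147.5° to -161.7°: ((-161.7 − 147.5) mod 360) = 50.8°.
Offset of -5.7° east of the west edge: ((-5.7 − 147.5) mod 360) = 206.8°.
206.8° > 50.8° ⇒ outside.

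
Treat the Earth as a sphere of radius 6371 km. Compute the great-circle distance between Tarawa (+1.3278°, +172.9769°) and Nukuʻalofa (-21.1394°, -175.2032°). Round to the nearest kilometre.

2810 km

Δλ = -175.2032 − 172.9769 = -348.1801°; wrapped into (−180°, 180°]: 11.8199°.
Δφ = -21.1394 − 1.3278 = -22.4672°.
a = sin²(Δφ/2) + cos φ₁ · cos φ₂ · sin²(Δλ/2) = 0.047837.
c = 2·atan2(√a, √(1−a)) = 0.44100 rad → d = 6371·c ≈ 2809.59 km.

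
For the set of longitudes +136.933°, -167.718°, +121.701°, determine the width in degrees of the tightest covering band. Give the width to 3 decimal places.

Sort the longitudes: -167.718°, +121.701°, +136.933°.
Eastward gaps between consecutive values (wrapping around): 289.419°, 15.232°, 55.349°.
Largest gap = 289.419° ⇒ minimal covering band is its complement: 360° − 289.419° = 70.581°.
Band runs from +121.701° eastward to -167.718°, crossing the antimeridian.

70.581°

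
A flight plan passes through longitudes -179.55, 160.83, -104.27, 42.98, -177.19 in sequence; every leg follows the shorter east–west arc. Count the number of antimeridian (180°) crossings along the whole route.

3

Leg 1: -179.55° → +160.83°, shortest Δλ = -19.62° (west) — crosses 180°.
Leg 2: +160.83° → -104.27°, shortest Δλ = 94.9° (east) — crosses 180°.
Leg 3: -104.27° → +42.98°, shortest Δλ = 147.25° (east) — does not cross 180°.
Leg 4: +42.98° → -177.19°, shortest Δλ = 139.83° (east) — crosses 180°.
Total crossings: 3.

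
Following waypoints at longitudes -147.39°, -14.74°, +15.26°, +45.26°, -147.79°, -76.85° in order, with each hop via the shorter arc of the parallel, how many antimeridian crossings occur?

Leg 1: -147.39° → -14.74°, shortest Δλ = 132.65° (east) — does not cross 180°.
Leg 2: -14.74° → +15.26°, shortest Δλ = 30.0° (east) — does not cross 180°.
Leg 3: +15.26° → +45.26°, shortest Δλ = 30.0° (east) — does not cross 180°.
Leg 4: +45.26° → -147.79°, shortest Δλ = 166.95° (east) — crosses 180°.
Leg 5: -147.79° → -76.85°, shortest Δλ = 70.94° (east) — does not cross 180°.
Total crossings: 1.

1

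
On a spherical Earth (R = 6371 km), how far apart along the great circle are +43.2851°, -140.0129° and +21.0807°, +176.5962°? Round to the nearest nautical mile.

Δλ = 176.5962 − -140.0129 = 316.6091°; wrapped into (−180°, 180°]: -43.3909°.
Δφ = 21.0807 − 43.2851 = -22.2044°.
a = sin²(Δφ/2) + cos φ₁ · cos φ₂ · sin²(Δλ/2) = 0.129902.
c = 2·atan2(√a, √(1−a)) = 0.73743 rad → d = 6371·c ≈ 4698.19 km ≈ 2536.82 nmi.

2537 nmi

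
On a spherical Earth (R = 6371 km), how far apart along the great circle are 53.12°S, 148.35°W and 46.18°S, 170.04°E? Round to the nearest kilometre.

3047 km

Δλ = 170.04 − -148.35 = 318.39°; wrapped into (−180°, 180°]: -41.61°.
Δφ = -46.18 − -53.12 = 6.94°.
a = sin²(Δφ/2) + cos φ₁ · cos φ₂ · sin²(Δλ/2) = 0.056087.
c = 2·atan2(√a, √(1−a)) = 0.47820 rad → d = 6371·c ≈ 3046.59 km.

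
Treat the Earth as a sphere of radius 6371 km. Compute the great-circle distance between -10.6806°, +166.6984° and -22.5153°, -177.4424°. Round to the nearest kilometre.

2139 km

Δλ = -177.4424 − 166.6984 = -344.1408°; wrapped into (−180°, 180°]: 15.8592°.
Δφ = -22.5153 − -10.6806 = -11.8347°.
a = sin²(Δφ/2) + cos φ₁ · cos φ₂ · sin²(Δλ/2) = 0.027905.
c = 2·atan2(√a, √(1−a)) = 0.33567 rad → d = 6371·c ≈ 2138.55 km.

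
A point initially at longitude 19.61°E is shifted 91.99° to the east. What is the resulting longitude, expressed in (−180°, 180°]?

111.60°E

Start at +19.61°; shift +91.99° → +111.60°.
+111.60° already lies in (−180°, 180°].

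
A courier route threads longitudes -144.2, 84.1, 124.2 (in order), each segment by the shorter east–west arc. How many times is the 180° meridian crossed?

1

Leg 1: -144.2° → +84.1°, shortest Δλ = -131.7° (west) — crosses 180°.
Leg 2: +84.1° → +124.2°, shortest Δλ = 40.1° (east) — does not cross 180°.
Total crossings: 1.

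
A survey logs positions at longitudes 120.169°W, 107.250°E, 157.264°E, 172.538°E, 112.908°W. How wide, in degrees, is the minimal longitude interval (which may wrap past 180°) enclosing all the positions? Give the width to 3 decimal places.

Sort the longitudes: -120.169°, -112.908°, +107.250°, +157.264°, +172.538°.
Eastward gaps between consecutive values (wrapping around): 7.261°, 220.158°, 50.014°, 15.274°, 67.293°.
Largest gap = 220.158° ⇒ minimal covering band is its complement: 360° − 220.158° = 139.842°.
Band runs from +107.250° eastward to -112.908°, crossing the antimeridian.

139.842°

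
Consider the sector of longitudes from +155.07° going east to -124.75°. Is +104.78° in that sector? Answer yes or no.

Band width going east from +155.07° to -124.75°: ((-124.75 − 155.07) mod 360) = 80.18°.
Offset of +104.78° east of the west edge: ((104.78 − 155.07) mod 360) = 309.71°.
309.71° > 80.18° ⇒ outside.

No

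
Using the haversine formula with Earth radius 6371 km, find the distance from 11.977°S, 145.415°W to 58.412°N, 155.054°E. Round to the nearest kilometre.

9478 km

Δλ = 155.054 − -145.415 = 300.469°; wrapped into (−180°, 180°]: -59.531°.
Δφ = 58.412 − -11.977 = 70.389°.
a = sin²(Δφ/2) + cos φ₁ · cos φ₂ · sin²(Δλ/2) = 0.458473.
c = 2·atan2(√a, √(1−a)) = 1.48765 rad → d = 6371·c ≈ 9477.80 km.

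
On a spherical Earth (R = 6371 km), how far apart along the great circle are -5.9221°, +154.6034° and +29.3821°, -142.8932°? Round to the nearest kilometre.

7733 km

Δλ = -142.8932 − 154.6034 = -297.4966°; wrapped into (−180°, 180°]: 62.5034°.
Δφ = 29.3821 − -5.9221 = 35.3042°.
a = sin²(Δφ/2) + cos φ₁ · cos φ₂ · sin²(Δλ/2) = 0.325231.
c = 2·atan2(√a, √(1−a)) = 1.21372 rad → d = 6371·c ≈ 7732.60 km.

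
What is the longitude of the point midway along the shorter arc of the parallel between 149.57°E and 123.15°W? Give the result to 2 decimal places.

Signed shortest Δλ from +149.57° to -123.15° is +87.28°.
Midpoint longitude = +149.57° + (+87.28°)/2 = +149.57° + 43.64° = +193.21°.
Normalise into (−180°, 180°]: -166.79°.
(The naïve average (+149.57 + -123.15)/2 = 13.21° is on the wrong side of the globe.)

166.79°W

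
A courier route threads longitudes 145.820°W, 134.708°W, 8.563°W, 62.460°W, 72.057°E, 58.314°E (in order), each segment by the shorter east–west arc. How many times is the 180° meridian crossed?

Leg 1: -145.820° → -134.708°, shortest Δλ = 11.112° (east) — does not cross 180°.
Leg 2: -134.708° → -8.563°, shortest Δλ = 126.145° (east) — does not cross 180°.
Leg 3: -8.563° → -62.460°, shortest Δλ = -53.897° (west) — does not cross 180°.
Leg 4: -62.460° → +72.057°, shortest Δλ = 134.517° (east) — does not cross 180°.
Leg 5: +72.057° → +58.314°, shortest Δλ = -13.743° (west) — does not cross 180°.
Total crossings: 0.

0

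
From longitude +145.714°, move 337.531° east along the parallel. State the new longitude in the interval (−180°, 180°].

+123.245°

Start at +145.714°; shift +337.531° → +483.245°.
+483.245° lies outside (−180°, 180°]; subtract 360° → +123.245°.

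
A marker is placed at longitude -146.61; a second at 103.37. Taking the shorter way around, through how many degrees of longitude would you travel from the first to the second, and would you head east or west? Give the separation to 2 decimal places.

Raw difference: 103.37 − -146.61 = 249.98°.
Normalise into (−180°, 180°]: 249.98° − 360° = -110.02°.
Negative ⇒ the second point lies to the west; separation 110.02°.

110.02° west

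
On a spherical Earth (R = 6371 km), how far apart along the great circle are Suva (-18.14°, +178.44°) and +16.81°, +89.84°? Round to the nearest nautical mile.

Δλ = 89.84 − 178.44 = -88.60°.
Δφ = 16.81 − -18.14 = 34.95°.
a = sin²(Δφ/2) + cos φ₁ · cos φ₂ · sin²(Δλ/2) = 0.533907.
c = 2·atan2(√a, √(1−a)) = 1.63866 rad → d = 6371·c ≈ 10439.91 km ≈ 5637.10 nmi.

5637 nmi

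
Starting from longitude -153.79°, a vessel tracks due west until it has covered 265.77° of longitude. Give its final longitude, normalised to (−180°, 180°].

-59.56°

Start at -153.79°; shift −265.77° → -419.56°.
-419.56° lies outside (−180°, 180°]; add 360° → -59.56°.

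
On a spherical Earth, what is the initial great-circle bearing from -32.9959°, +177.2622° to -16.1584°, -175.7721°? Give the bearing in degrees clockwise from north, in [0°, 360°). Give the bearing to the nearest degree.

22°

Δλ = -175.7721 − 177.2622 = -353.0343°; wrapped into (−180°, 180°]: 6.9657°.
θ = atan2( sin Δλ · cos φ₂ , cos φ₁ · sin φ₂ − sin φ₁ · cos φ₂ · cos Δλ )
  = atan2(0.11648, 0.28580) = 22.175° → normalised to [0°, 360°): 22.175°.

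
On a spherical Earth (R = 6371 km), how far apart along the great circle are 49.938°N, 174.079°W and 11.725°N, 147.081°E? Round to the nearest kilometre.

5530 km

Δλ = 147.081 − -174.079 = 321.160°; wrapped into (−180°, 180°]: -38.840°.
Δφ = 11.725 − 49.938 = -38.213°.
a = sin²(Δφ/2) + cos φ₁ · cos φ₂ · sin²(Δλ/2) = 0.176809.
c = 2·atan2(√a, √(1−a)) = 0.86796 rad → d = 6371·c ≈ 5529.79 km.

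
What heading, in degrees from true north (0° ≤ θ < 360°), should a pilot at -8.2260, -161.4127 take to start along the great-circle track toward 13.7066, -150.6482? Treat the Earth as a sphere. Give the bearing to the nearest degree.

26°

Δλ = -150.6482 − -161.4127 = 10.7645°.
θ = atan2( sin Δλ · cos φ₂ , cos φ₁ · sin φ₂ − sin φ₁ · cos φ₂ · cos Δλ )
  = atan2(0.18145, 0.37107) = 26.059° → normalised to [0°, 360°): 26.059°.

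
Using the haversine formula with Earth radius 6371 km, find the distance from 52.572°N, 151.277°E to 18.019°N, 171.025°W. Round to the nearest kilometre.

Δλ = -171.025 − 151.277 = -322.302°; wrapped into (−180°, 180°]: 37.698°.
Δφ = 18.019 − 52.572 = -34.553°.
a = sin²(Δφ/2) + cos φ₁ · cos φ₂ · sin²(Δλ/2) = 0.148525.
c = 2·atan2(√a, √(1−a)) = 0.79126 rad → d = 6371·c ≈ 5041.11 km.

5041 km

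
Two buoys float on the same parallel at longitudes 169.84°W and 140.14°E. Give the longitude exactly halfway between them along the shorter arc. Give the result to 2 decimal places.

Signed shortest Δλ from -169.84° to +140.14° is -50.02°.
Midpoint longitude = -169.84° + (-50.02°)/2 = -169.84° − 25.01° = -194.85°.
Normalise into (−180°, 180°]: +165.15°.
(The naïve average (-169.84 + +140.14)/2 = -14.85° is on the wrong side of the globe.)

165.15°E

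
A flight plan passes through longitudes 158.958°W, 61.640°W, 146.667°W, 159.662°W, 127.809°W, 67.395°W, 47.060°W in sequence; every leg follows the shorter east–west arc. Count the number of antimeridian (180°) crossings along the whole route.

Leg 1: -158.958° → -61.640°, shortest Δλ = 97.318° (east) — does not cross 180°.
Leg 2: -61.640° → -146.667°, shortest Δλ = -85.027° (west) — does not cross 180°.
Leg 3: -146.667° → -159.662°, shortest Δλ = -12.995° (west) — does not cross 180°.
Leg 4: -159.662° → -127.809°, shortest Δλ = 31.853° (east) — does not cross 180°.
Leg 5: -127.809° → -67.395°, shortest Δλ = 60.414° (east) — does not cross 180°.
Leg 6: -67.395° → -47.060°, shortest Δλ = 20.335° (east) — does not cross 180°.
Total crossings: 0.

0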